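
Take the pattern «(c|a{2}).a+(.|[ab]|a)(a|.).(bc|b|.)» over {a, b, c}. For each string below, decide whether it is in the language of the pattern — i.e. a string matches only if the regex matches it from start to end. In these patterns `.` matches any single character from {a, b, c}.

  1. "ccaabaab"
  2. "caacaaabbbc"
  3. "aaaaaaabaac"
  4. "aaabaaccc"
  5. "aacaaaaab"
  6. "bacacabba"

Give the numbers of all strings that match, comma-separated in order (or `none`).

1 → match
2 → no match
3 → match
4 → no match
5 → match
6 → no match

1, 3, 5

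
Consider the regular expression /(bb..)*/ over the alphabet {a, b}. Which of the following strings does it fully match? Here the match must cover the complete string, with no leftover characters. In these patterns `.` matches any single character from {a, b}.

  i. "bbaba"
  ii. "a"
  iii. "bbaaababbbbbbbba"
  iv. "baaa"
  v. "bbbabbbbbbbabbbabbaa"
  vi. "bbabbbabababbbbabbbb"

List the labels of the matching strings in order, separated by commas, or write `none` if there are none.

i → no match
ii → no match
iii → no match
iv → no match
v → match
vi → no match

v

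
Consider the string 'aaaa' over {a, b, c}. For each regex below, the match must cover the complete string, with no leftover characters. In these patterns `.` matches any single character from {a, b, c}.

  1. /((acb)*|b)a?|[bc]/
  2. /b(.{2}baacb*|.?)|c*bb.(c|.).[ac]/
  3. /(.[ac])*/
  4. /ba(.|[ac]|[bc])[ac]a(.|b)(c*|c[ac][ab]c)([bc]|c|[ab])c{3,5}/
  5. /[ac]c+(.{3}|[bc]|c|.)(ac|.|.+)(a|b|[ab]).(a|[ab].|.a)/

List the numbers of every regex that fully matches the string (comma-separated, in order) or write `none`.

3

1 → no match
2 → no match
3 → match
4 → no match — must start with 'ba'
5 → no match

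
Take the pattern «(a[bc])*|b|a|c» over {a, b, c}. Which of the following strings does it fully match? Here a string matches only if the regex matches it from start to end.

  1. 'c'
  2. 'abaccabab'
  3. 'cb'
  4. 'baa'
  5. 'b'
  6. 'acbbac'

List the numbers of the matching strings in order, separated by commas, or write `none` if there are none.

1, 5

1 → match
2 → no match
3 → no match
4 → no match
5 → match
6 → no match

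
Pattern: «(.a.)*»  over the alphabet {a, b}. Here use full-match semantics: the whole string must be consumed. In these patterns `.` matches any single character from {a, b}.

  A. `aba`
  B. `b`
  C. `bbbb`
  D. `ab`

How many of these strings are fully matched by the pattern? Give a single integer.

A. `aba` → no match
B. `b` → no match
C. `bbbb` → no match
D. `ab` → no match
Total matched: 0

0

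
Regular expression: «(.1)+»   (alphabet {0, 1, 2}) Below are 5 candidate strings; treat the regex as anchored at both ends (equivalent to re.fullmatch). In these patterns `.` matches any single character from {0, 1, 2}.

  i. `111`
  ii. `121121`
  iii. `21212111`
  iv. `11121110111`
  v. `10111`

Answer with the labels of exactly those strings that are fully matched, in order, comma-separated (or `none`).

i. `111` → no match
ii. `121121` → no match
iii. `21212111` → match
iv. `11121110111` → no match
v. `10111` → no match

iii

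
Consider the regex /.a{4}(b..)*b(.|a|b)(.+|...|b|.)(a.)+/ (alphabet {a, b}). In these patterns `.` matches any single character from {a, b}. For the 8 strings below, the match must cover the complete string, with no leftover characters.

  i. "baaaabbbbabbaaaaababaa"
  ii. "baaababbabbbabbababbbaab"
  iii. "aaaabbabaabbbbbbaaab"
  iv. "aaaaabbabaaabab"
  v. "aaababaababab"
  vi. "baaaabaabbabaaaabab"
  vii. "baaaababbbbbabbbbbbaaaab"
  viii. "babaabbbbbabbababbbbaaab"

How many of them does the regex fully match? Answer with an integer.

4

i → match
ii → no match
iii → no match
iv → match
v → no match
vi → match
vii → match
viii → no match
Total matched: 4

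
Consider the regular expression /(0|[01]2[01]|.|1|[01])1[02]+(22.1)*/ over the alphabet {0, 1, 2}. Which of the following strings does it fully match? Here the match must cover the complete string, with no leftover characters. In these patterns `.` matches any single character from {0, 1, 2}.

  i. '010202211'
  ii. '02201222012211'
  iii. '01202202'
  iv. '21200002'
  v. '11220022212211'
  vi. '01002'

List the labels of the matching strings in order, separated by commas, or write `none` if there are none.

i → match
ii → no match
iii → match
iv → match
v → match
vi → match

i, iii, iv, v, vi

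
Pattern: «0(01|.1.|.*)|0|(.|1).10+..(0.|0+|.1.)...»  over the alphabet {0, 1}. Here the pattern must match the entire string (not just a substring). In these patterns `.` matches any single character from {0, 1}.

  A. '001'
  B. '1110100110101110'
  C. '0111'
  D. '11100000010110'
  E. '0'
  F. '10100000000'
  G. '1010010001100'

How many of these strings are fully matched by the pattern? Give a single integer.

5

A. '001' → match
B → no match
C. '0111' → match
D → match
E. '0' → match
F. '10100000000' → match
G → no match
Total matched: 5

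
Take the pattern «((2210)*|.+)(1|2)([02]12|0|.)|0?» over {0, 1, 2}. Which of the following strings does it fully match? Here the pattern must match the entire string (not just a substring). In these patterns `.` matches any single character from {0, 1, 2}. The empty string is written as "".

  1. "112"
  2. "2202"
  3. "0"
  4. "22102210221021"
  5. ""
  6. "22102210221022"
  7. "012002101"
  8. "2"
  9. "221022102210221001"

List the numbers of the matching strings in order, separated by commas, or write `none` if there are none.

1 → match
2 → no match
3 → match
4 → match
5 → match
6 → match
7 → no match
8 → no match
9 → no match

1, 3, 4, 5, 6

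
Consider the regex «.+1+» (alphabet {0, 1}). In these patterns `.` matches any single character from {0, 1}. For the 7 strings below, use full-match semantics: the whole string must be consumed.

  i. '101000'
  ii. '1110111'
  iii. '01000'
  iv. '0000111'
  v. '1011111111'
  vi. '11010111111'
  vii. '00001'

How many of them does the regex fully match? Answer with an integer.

5

i → no match — must end with '1'
ii → match
iii → no match — must end with '1'
iv → match
v → match
vi → match
vii → match
Total matched: 5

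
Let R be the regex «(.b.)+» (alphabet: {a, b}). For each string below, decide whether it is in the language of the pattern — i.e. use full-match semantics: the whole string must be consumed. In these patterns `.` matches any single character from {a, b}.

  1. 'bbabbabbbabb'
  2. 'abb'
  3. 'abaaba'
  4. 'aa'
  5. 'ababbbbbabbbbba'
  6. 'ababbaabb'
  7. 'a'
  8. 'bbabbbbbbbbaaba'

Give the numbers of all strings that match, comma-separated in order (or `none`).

1, 2, 3, 5, 6, 8

1. 'bbabbabbbabb' → match
2. 'abb' → match
3. 'abaaba' → match
4. 'aa' → no match
5 → match
6. 'ababbaabb' → match
7. 'a' → no match
8 → match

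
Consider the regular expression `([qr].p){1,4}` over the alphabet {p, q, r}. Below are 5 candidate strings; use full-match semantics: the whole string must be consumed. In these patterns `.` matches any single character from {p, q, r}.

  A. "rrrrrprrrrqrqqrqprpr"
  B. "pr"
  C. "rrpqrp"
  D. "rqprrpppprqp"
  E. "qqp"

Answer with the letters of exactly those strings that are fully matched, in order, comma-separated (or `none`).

A → no match — must end with "p"
B → no match — must end with "p"
C → match
D → no match
E → match

C, E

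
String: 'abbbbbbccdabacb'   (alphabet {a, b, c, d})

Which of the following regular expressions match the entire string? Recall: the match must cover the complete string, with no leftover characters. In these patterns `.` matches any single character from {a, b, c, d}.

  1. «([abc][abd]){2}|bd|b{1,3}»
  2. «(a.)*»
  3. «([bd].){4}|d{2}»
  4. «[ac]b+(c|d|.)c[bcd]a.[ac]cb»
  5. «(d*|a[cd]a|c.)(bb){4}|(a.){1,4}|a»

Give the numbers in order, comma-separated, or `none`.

1 → no match
2 → no match
3 → no match
4 → match
5 → no match

4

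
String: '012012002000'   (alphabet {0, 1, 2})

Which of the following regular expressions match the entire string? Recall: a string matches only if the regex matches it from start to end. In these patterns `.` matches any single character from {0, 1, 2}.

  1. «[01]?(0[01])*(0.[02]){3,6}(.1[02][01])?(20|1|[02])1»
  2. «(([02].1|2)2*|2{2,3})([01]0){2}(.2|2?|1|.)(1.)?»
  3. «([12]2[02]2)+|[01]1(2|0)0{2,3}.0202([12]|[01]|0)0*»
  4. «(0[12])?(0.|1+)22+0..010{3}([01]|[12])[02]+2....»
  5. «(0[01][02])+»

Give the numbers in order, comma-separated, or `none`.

5

1 → no match — must end with '1'
2 → no match
3 → no match
4 → no match
5 → match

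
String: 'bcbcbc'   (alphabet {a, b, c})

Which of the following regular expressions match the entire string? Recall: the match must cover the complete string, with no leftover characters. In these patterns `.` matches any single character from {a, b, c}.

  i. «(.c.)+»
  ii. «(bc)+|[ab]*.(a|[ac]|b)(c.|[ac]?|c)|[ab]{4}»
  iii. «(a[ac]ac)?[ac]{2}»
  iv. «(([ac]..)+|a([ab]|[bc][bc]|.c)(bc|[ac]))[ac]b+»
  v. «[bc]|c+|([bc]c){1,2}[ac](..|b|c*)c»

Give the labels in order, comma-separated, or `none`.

ii

i → no match
ii → match
iii → no match
iv → no match — must end with 'b'
v → no match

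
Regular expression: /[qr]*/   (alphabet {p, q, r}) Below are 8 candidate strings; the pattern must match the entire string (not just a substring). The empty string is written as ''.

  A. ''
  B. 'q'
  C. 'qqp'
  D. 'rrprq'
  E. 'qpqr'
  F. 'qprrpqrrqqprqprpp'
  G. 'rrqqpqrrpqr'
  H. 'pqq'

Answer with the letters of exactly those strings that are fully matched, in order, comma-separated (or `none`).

A → match
B → match
C → no match
D → no match
E → no match
F → no match
G → no match
H → no match

A, B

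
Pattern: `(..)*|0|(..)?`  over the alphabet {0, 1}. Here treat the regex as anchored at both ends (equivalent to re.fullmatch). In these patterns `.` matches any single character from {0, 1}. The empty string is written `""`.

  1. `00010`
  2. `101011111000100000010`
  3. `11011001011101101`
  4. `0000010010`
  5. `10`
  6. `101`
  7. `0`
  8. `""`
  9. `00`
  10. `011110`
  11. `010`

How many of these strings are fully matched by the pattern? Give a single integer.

1. `00010` → no match
2 → no match
3 → no match
4. `0000010010` → match
5. `10` → match
6. `101` → no match
7. `0` → match
8. `""` → match
9. `00` → match
10. `011110` → match
11. `010` → no match
Total matched: 6

6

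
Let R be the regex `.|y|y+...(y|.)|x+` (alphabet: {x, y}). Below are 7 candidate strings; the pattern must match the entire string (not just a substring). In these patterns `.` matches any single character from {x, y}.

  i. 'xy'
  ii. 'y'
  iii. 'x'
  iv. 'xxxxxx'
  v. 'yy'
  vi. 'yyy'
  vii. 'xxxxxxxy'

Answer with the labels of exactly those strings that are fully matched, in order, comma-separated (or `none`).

ii, iii, iv

i → no match
ii → match
iii → match
iv → match
v → no match
vi → no match
vii → no match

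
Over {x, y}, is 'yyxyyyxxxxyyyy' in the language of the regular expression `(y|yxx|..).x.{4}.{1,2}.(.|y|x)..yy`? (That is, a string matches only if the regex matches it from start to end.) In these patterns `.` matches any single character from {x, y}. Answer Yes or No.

Yes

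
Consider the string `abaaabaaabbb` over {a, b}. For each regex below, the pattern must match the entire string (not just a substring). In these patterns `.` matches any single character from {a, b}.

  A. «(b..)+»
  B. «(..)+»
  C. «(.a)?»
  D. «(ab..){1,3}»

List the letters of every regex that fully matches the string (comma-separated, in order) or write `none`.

B, D

A → no match — must start with `b`
B → match
C → no match
D → match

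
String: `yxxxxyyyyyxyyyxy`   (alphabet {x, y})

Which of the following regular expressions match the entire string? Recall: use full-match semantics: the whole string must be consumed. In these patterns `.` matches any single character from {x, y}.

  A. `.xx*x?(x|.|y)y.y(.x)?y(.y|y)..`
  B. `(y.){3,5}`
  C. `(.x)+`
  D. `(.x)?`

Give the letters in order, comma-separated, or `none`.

A

A → match
B → no match
C → no match — must end with `x`
D → no match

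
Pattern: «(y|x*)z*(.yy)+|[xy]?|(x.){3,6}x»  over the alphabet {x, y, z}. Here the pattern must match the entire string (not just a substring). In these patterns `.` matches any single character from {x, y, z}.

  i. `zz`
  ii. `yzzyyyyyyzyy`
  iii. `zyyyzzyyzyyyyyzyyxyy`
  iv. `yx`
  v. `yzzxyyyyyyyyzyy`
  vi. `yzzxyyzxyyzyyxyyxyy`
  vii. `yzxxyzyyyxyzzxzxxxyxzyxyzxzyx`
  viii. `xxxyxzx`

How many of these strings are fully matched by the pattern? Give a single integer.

3

i. `zz` → no match
ii. `yzzyyyyyyzyy` → match
iii → no match
iv. `yx` → no match
v → match
vi → no match
vii → no match
viii. `xxxyxzx` → match
Total matched: 3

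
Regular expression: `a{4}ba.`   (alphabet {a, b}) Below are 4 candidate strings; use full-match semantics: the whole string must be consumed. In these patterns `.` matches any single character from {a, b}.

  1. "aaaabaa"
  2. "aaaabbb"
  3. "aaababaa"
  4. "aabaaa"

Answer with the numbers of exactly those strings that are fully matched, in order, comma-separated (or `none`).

1

1 → match
2 → no match
3 → no match
4 → no match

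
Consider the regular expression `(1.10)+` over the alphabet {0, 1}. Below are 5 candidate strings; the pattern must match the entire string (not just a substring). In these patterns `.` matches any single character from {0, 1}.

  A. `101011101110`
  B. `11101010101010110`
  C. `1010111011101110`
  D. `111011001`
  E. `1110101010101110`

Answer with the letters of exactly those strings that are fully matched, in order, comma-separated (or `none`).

A → match
B → no match
C → match
D → no match — must end with `10`
E → match

A, C, E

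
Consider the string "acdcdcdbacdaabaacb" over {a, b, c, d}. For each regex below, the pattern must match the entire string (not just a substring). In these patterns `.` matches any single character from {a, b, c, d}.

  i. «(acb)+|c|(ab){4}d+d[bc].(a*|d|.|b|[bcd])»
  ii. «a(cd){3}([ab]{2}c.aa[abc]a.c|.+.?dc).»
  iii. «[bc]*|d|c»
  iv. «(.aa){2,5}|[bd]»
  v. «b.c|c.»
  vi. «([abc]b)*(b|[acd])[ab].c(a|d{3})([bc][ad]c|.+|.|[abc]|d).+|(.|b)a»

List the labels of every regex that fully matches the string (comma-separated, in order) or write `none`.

i → no match
ii → match
iii → no match
iv → no match
v → no match
vi → no match

ii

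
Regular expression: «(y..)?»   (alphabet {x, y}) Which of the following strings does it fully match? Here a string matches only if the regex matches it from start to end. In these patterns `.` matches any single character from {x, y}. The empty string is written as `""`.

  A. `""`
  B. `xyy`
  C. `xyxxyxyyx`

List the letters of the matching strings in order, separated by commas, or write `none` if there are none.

A

A → match
B → no match
C → no match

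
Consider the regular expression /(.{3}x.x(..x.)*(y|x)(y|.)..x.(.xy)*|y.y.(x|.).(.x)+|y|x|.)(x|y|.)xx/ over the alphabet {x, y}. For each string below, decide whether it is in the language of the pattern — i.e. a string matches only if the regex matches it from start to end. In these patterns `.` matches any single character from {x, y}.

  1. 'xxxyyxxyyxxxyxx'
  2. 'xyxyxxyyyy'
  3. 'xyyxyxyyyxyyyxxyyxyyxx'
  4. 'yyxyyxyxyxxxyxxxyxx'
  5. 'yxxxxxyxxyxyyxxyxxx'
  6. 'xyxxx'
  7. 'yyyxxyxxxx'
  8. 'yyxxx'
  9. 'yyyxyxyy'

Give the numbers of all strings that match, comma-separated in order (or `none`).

5

1 → no match
2 → no match — must end with 'xx'
3 → no match
4 → no match
5 → match
6 → no match
7 → no match
8 → no match
9 → no match — must end with 'xx'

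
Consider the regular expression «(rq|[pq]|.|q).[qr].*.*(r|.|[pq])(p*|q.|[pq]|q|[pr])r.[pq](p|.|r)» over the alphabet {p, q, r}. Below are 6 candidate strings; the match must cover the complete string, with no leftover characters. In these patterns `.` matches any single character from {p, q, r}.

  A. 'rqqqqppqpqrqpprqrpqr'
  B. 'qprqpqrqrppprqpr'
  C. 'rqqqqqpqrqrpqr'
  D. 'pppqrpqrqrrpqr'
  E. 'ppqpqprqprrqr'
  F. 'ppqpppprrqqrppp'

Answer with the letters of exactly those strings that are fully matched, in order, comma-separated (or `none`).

A → match
B → match
C → match
D → no match
E → match
F → match

A, B, C, E, F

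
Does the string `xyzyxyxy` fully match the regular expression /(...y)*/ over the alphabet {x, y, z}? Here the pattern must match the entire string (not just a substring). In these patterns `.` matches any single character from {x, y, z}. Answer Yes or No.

Yes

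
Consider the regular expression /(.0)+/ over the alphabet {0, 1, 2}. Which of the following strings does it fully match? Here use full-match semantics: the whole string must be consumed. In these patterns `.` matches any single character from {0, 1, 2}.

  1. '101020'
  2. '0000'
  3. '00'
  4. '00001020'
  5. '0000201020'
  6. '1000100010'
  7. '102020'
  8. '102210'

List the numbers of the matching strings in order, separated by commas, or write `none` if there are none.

1 → match
2 → match
3 → match
4 → match
5 → match
6 → match
7 → match
8 → no match

1, 2, 3, 4, 5, 6, 7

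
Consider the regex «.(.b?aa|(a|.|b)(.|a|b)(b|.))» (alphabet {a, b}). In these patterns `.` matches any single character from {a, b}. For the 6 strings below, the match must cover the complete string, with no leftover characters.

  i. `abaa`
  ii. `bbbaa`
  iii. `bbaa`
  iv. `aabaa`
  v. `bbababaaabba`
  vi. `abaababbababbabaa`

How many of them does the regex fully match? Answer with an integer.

i → match
ii → match
iii → match
iv → match
v → no match
vi → no match
Total matched: 4

4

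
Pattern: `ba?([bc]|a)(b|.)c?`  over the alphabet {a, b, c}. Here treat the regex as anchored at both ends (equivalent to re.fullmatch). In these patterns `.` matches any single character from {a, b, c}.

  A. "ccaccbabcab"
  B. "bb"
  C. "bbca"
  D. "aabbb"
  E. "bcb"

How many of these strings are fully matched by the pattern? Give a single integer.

1

A → no match — must start with "b"
B → no match
C → no match
D → no match — must start with "b"
E → match
Total matched: 1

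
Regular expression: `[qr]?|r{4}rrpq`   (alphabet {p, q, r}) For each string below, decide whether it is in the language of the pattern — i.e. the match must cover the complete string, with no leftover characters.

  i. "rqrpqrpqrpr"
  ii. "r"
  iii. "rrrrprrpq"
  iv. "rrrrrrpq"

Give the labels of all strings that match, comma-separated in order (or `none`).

i → no match
ii → match
iii → no match
iv → match

ii, iv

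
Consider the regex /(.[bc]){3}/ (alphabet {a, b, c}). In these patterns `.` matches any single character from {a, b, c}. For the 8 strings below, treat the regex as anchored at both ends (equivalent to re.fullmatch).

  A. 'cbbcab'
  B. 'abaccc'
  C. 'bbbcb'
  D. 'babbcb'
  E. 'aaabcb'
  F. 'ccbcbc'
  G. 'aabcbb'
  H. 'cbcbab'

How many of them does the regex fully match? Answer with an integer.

4

A → match
B → match
C → no match
D → no match
E → no match
F → match
G → no match
H → match
Total matched: 4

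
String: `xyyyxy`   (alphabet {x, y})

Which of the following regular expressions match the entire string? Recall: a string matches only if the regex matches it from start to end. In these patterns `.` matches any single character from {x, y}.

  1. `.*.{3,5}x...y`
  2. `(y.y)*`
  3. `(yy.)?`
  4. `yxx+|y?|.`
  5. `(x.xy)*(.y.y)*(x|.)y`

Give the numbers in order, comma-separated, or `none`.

5

1 → no match
2 → no match
3 → no match
4 → no match
5 → match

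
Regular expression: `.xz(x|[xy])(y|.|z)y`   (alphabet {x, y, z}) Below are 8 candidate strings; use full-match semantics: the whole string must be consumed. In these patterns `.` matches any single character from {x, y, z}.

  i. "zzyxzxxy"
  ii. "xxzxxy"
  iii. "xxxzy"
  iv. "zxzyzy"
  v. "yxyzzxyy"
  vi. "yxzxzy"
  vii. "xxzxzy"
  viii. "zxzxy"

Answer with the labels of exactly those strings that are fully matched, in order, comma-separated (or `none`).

ii, iv, vi, vii

i → no match
ii → match
iii → no match
iv → match
v → no match
vi → match
vii → match
viii → no match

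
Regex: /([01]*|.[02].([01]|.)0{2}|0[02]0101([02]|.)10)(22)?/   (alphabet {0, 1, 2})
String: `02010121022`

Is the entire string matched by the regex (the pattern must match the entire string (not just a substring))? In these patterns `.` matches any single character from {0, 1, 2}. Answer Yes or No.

Yes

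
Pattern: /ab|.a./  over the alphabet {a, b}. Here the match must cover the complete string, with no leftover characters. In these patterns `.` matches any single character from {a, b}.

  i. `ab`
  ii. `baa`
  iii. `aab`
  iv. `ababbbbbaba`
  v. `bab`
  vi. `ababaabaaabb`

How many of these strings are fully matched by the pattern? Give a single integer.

4

i → match
ii → match
iii → match
iv → no match
v → match
vi → no match
Total matched: 4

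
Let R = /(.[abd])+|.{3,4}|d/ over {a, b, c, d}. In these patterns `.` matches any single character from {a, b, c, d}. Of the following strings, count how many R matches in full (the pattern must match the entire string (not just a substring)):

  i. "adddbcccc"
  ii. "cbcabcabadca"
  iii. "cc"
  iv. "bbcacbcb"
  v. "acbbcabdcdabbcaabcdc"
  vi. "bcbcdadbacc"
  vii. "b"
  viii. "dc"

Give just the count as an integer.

i → no match
ii → no match
iii → no match
iv → match
v → no match
vi → no match
vii → no match
viii → no match
Total matched: 1

1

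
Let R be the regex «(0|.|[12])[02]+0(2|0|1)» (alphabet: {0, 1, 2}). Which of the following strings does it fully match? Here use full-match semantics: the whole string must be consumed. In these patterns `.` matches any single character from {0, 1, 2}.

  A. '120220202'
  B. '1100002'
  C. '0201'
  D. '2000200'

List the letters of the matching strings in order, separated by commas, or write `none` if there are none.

A, C, D

A → match
B → no match
C → match
D → match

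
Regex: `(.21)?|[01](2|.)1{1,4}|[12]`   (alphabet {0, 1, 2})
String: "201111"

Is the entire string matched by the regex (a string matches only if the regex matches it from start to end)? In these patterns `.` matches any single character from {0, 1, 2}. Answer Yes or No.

No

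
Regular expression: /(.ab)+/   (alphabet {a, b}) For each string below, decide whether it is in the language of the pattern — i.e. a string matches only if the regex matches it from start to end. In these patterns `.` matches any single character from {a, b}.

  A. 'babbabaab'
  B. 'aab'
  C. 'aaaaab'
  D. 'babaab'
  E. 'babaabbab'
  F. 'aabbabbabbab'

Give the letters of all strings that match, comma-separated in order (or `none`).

A, B, D, E, F

A → match
B → match
C → no match
D → match
E → match
F → match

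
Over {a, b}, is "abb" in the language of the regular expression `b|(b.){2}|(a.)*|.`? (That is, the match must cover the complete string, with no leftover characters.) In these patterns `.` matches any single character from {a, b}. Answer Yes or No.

No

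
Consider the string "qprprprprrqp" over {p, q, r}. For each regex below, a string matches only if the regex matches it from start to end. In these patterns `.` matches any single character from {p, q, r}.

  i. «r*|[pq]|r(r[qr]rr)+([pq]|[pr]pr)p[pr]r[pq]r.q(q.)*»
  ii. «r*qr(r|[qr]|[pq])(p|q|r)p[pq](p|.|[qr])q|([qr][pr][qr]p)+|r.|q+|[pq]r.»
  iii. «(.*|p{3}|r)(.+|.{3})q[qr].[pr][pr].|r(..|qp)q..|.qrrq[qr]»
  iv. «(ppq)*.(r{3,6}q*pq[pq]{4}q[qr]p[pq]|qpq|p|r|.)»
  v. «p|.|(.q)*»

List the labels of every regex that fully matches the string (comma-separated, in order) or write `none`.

ii

i → no match
ii → match
iii → no match
iv → no match
v → no match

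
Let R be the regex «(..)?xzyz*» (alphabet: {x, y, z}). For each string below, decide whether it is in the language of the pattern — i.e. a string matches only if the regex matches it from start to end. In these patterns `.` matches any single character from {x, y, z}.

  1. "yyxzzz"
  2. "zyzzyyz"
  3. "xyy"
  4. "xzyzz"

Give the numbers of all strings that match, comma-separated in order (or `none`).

1. "yyxzzz" → no match
2. "zyzzyyz" → no match
3. "xyy" → no match
4. "xzyzz" → match

4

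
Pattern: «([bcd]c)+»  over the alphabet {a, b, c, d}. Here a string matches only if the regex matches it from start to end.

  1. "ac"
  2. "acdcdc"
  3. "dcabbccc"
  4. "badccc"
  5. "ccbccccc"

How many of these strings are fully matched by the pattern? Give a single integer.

1 → no match
2 → no match
3 → no match
4 → no match
5 → match
Total matched: 1

1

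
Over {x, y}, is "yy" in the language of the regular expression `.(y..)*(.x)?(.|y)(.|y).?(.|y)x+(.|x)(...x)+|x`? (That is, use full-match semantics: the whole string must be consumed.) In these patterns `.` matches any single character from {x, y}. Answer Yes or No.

Every match must end with "x", but "yy" does not.

No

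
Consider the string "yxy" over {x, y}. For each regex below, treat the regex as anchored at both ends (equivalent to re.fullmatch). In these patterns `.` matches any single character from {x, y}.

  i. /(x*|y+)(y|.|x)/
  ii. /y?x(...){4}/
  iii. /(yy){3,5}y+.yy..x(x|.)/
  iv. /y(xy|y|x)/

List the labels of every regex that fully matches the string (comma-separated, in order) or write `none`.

iv

i → no match
ii → no match
iii → no match — must start with "yy"
iv → match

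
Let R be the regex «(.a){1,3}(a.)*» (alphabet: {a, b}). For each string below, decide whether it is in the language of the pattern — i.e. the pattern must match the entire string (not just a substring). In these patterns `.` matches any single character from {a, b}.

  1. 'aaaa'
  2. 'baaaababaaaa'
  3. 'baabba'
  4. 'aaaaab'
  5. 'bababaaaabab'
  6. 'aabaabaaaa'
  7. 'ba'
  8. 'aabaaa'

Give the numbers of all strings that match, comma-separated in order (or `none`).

1, 2, 4, 5, 6, 7, 8

1 → match
2 → match
3 → no match
4 → match
5 → match
6 → match
7 → match
8 → match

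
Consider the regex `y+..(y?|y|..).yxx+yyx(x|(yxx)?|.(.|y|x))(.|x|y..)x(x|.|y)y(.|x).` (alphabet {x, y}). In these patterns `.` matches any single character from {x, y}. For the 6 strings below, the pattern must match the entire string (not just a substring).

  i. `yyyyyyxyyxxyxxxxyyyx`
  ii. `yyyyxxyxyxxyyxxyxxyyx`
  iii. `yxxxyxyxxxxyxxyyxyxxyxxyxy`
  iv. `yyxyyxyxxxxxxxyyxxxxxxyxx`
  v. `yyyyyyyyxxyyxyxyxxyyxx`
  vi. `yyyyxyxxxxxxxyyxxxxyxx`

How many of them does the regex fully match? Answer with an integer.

3

i → no match
ii → match
iii → no match
iv → match
v → no match
vi → match
Total matched: 3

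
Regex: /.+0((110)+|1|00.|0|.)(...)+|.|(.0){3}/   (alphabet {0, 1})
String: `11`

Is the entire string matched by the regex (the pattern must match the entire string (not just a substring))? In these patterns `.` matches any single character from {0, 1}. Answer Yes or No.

No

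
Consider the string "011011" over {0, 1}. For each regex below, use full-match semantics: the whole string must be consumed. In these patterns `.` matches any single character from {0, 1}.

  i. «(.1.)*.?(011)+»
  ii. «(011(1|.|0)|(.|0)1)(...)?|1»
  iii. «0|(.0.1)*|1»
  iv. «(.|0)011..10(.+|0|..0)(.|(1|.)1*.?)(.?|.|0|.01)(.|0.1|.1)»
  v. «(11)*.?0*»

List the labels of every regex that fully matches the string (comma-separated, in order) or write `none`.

i → match
ii → no match
iii → no match
iv → no match
v → no match

i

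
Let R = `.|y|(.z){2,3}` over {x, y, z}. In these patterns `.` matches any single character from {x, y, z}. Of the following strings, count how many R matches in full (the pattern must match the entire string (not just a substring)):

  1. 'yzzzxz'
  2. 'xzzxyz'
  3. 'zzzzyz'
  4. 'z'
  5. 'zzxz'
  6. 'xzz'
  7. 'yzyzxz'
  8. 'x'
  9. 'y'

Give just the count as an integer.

1. 'yzzzxz' → match
2. 'xzzxyz' → no match
3. 'zzzzyz' → match
4. 'z' → match
5. 'zzxz' → match
6. 'xzz' → no match
7. 'yzyzxz' → match
8. 'x' → match
9. 'y' → match
Total matched: 7

7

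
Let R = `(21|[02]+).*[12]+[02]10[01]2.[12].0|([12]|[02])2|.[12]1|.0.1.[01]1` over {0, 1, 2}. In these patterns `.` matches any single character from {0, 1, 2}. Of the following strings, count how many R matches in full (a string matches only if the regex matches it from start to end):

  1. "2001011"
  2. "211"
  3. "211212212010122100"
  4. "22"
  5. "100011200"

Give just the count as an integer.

1 → match
2 → match
3 → match
4 → match
5 → no match
Total matched: 4

4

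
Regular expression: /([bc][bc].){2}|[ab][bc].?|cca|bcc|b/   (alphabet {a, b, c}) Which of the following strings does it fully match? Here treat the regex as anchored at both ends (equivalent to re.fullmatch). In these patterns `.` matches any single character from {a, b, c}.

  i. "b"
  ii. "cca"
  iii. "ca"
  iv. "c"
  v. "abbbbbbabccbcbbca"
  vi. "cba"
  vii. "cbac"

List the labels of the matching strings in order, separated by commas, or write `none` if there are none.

i, ii

i. "b" → match
ii. "cca" → match
iii. "ca" → no match
iv. "c" → no match
v → no match
vi. "cba" → no match
vii. "cbac" → no match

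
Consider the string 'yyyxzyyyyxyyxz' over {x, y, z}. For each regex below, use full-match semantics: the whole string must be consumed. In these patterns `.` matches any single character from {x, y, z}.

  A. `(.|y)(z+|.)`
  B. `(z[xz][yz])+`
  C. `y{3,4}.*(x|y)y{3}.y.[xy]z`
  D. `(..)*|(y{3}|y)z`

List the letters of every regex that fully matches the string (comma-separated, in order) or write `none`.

C, D

A → no match
B → no match — must start with 'z'
C → match
D → match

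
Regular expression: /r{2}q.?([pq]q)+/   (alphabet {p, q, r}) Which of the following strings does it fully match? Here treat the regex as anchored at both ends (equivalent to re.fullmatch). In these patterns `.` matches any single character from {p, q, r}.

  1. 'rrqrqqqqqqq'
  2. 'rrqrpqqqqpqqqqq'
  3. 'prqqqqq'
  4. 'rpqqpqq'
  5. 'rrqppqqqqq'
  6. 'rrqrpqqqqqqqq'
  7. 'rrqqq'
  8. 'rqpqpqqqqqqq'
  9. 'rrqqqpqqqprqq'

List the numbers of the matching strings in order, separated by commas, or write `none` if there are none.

5, 7

1 → no match
2 → no match
3 → no match — must start with 'r'
4 → no match
5 → match
6 → no match
7 → match
8 → no match
9 → no match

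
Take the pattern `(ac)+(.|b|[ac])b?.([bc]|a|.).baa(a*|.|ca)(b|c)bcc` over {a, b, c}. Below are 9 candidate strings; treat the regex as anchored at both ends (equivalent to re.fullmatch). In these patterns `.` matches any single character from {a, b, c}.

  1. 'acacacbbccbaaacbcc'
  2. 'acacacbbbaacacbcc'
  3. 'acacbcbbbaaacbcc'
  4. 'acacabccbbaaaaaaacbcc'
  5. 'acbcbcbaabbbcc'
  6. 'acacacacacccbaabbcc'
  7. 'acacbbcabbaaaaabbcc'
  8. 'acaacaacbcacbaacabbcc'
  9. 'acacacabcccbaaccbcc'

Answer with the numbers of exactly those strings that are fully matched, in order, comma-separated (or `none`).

1 → match
2 → match
3 → match
4 → match
5 → match
6 → match
7 → match
8 → no match
9 → match

1, 2, 3, 4, 5, 6, 7, 9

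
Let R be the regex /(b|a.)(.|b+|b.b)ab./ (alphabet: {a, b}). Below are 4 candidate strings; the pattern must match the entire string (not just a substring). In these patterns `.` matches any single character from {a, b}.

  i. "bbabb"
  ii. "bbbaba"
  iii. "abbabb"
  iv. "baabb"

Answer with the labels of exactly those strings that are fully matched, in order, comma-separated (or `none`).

i → match
ii → match
iii → match
iv → match

i, ii, iii, iv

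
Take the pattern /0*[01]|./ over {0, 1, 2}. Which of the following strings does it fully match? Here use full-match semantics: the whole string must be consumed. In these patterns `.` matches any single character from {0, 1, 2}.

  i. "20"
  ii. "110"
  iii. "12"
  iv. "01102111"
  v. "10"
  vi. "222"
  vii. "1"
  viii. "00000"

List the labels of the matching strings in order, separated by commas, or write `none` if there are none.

i. "20" → no match
ii. "110" → no match
iii. "12" → no match
iv. "01102111" → no match
v. "10" → no match
vi. "222" → no match
vii. "1" → match
viii. "00000" → match

vii, viii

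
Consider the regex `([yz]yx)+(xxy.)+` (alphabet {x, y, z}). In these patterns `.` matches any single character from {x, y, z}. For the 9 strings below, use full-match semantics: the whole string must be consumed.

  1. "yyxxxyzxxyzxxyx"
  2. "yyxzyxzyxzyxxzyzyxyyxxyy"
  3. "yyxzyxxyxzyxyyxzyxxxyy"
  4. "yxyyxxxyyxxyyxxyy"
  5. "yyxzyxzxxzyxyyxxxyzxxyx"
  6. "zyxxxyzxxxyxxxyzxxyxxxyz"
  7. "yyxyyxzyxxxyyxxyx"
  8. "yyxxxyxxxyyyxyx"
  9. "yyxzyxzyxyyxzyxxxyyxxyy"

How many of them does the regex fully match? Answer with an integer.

3

1 → match
2 → no match
3 → no match
4 → no match
5 → no match
6 → no match
7 → match
8 → no match
9 → match
Total matched: 3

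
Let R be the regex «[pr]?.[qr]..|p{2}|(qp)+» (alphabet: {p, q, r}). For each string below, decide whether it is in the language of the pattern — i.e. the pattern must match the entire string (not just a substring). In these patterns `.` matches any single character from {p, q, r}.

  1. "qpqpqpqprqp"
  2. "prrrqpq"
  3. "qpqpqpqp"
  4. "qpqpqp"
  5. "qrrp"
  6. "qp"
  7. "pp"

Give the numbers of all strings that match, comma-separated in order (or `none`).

1 → no match
2 → no match
3 → match
4 → match
5 → match
6 → match
7 → match

3, 4, 5, 6, 7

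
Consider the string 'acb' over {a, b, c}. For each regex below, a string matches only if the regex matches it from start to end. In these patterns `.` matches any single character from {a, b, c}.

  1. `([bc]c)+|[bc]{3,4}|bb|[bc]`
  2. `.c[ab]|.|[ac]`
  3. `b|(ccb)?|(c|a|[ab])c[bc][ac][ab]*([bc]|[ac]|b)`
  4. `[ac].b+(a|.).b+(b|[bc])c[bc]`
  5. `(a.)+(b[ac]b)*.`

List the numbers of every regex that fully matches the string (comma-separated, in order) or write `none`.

2, 5

1 → no match
2 → match
3 → no match
4 → no match
5 → match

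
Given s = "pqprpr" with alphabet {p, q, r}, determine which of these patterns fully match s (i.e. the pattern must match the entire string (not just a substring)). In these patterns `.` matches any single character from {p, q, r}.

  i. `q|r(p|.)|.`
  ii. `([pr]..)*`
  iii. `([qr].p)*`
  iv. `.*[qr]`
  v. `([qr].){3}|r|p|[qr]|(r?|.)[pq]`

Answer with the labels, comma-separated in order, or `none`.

i → no match
ii → match
iii → no match
iv → match
v → no match

ii, iv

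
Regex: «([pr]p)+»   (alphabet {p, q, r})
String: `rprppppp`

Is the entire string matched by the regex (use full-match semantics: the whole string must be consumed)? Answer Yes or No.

Yes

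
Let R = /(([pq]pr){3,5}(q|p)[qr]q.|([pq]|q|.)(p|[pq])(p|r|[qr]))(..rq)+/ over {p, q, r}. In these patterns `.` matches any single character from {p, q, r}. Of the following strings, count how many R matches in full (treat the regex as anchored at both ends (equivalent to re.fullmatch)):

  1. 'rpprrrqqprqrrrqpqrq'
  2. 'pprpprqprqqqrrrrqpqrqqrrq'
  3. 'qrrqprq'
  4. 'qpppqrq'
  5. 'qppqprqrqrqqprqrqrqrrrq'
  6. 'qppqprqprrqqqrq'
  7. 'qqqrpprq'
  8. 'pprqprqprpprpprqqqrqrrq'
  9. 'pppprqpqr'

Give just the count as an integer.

6

1 → match
2 → match
3. 'qrrqprq' → no match
4. 'qpppqrq' → match
5 → match
6 → match
7. 'qqqrpprq' → no match
8 → match
9. 'pppprqpqr' → no match — must end with 'rq'
Total matched: 6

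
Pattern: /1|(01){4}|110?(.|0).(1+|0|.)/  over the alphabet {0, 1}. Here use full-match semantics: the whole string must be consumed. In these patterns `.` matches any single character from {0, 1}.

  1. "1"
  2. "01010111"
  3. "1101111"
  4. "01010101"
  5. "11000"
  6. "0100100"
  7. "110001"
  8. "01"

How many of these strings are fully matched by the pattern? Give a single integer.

5

1. "1" → match
2. "01010111" → no match
3. "1101111" → match
4. "01010101" → match
5. "11000" → match
6. "0100100" → no match
7. "110001" → match
8. "01" → no match
Total matched: 5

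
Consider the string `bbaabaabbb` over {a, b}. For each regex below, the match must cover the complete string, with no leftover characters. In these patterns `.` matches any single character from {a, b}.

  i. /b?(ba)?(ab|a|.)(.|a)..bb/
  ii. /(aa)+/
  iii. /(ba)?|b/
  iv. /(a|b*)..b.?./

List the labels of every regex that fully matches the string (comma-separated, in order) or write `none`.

i

i → match
ii → no match — must start with `aa`
iii → no match
iv → no match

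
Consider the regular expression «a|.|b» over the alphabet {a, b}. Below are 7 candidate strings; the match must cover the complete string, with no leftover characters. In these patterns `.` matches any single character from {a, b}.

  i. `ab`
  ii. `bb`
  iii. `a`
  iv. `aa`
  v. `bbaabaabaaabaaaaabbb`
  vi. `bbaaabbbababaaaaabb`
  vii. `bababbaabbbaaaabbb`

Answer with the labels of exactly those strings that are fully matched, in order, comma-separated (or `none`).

iii

i → no match
ii → no match
iii → match
iv → no match
v → no match
vi → no match
vii → no match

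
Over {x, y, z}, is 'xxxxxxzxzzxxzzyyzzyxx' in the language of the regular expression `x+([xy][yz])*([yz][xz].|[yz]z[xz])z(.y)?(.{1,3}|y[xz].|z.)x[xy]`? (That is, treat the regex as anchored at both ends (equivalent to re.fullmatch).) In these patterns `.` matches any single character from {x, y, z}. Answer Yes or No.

No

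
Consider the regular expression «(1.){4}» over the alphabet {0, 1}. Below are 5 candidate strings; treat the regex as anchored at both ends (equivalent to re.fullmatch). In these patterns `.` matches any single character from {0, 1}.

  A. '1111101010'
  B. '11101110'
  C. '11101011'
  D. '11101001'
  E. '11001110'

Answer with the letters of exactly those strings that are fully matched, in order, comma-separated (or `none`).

A → no match
B → match
C → match
D → no match
E → no match

B, C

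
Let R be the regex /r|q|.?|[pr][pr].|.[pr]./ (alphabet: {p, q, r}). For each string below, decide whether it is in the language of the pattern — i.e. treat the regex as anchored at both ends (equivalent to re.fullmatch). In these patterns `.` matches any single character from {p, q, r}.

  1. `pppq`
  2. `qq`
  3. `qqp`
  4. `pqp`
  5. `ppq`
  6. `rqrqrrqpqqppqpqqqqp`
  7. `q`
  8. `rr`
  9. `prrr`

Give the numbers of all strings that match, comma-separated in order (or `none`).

5, 7

1 → no match
2 → no match
3 → no match
4 → no match
5 → match
6 → no match
7 → match
8 → no match
9 → no match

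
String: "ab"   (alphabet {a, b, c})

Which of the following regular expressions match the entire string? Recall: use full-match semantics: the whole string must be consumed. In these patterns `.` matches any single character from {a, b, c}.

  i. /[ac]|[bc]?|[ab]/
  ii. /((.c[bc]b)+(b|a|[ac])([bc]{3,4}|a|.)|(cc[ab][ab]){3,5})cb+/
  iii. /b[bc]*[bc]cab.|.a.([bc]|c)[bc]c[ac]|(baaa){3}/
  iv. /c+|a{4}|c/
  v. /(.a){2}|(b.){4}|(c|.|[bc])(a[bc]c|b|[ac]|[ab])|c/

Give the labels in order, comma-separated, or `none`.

v

i → no match
ii → no match
iii → no match
iv → no match
v → match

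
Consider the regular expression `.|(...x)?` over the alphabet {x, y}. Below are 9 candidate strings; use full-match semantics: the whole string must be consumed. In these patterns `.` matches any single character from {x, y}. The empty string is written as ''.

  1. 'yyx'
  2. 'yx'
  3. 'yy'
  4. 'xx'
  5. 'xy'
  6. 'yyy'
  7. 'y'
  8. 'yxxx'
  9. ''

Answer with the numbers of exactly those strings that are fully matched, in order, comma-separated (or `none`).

7, 8, 9

1 → no match
2 → no match
3 → no match
4 → no match
5 → no match
6 → no match
7 → match
8 → match
9 → match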